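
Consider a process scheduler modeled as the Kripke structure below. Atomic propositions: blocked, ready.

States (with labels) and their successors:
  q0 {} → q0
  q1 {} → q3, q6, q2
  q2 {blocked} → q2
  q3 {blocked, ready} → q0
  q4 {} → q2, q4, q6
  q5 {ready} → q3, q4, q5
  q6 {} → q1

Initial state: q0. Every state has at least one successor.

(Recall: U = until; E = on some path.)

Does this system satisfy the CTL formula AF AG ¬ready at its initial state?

States satisfying AG ¬ready: {q0, q2}.
States satisfying AF AG ¬ready: {q0, q2, q3}.
q0 ∈ Sat(AF AG ¬ready).

Yes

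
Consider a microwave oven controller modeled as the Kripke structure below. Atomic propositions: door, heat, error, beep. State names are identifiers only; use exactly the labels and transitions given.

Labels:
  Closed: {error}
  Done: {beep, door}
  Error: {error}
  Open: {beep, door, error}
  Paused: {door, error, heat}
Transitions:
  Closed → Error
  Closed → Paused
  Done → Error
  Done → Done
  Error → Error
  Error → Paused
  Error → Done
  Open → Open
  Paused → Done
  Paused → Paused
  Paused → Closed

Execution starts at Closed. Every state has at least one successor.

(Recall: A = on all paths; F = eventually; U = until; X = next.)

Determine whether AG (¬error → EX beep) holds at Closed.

Holds

States satisfying ¬error → EX beep: {Closed, Done, Error, Open, Paused}.
States satisfying AG (¬error → EX beep): {Closed, Done, Error, Open, Paused}.
Every state reachable from Closed satisfies ¬error → EX beep.
Closed ∈ Sat(AG (¬error → EX beep)).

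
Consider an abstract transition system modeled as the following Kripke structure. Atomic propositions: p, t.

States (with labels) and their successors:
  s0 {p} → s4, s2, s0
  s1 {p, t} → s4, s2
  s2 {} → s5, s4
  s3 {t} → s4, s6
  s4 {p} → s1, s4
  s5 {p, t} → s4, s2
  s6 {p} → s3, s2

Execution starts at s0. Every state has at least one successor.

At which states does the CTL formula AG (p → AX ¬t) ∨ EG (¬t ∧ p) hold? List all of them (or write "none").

{s0, s4}

States satisfying p → AX ¬t: {s0, s1, s2, s3, s5}.
States satisfying AG (p → AX ¬t): ∅.
States satisfying ¬t ∧ p: {s0, s4, s6}.
States satisfying EG (¬t ∧ p): {s0, s4}.
States satisfying AG (p → AX ¬t) ∨ EG (¬t ∧ p): {s0, s4}.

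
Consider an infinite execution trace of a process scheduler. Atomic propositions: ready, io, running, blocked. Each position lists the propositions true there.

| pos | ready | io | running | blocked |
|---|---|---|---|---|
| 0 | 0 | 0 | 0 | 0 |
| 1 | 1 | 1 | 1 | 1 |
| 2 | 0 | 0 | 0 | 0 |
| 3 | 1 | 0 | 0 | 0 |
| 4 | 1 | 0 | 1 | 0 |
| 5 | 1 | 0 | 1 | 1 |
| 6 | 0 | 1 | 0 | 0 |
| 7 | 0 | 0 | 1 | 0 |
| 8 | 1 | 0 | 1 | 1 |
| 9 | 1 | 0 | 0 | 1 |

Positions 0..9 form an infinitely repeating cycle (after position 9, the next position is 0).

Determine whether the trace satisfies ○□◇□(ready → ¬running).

Does not hold

The position after 0 is 1; □◇□(ready → ¬running) is false there.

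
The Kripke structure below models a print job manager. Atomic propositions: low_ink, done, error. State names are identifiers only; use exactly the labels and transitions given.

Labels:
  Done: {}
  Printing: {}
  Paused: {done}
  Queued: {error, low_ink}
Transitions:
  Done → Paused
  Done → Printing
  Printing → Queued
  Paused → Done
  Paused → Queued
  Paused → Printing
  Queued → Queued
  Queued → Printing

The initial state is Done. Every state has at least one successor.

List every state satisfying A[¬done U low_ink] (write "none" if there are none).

States satisfying ¬done: {Done, Printing, Queued}.
States satisfying low_ink: {Queued}.
States satisfying A[¬done U low_ink]: {Printing, Queued}.

{Printing, Queued}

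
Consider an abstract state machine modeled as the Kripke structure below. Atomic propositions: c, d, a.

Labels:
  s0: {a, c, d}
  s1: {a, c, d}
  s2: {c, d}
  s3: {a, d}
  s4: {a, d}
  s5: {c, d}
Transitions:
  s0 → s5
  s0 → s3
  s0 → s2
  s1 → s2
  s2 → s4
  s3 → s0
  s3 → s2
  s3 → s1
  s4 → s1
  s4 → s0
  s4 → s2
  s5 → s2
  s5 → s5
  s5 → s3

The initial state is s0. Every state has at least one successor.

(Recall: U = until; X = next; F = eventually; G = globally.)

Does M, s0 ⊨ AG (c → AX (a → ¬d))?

Does not hold

States satisfying c → AX (a → ¬d): {s1, s3, s4}.
States satisfying AG (c → AX (a → ¬d)): ∅.
s0 is reachable from s0 and violates c → AX (a → ¬d), so AG fails at s0.
s0 ∉ Sat(AG (c → AX (a → ¬d))).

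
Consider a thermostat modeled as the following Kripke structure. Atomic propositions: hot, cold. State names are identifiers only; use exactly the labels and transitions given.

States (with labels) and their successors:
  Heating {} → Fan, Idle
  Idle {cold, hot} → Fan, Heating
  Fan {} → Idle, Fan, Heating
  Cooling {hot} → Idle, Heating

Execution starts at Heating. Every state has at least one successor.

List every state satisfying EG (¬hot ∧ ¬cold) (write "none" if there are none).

States satisfying ¬hot ∧ ¬cold: {Heating, Fan}.
States satisfying EG (¬hot ∧ ¬cold): {Heating, Fan}.

{Heating, Fan}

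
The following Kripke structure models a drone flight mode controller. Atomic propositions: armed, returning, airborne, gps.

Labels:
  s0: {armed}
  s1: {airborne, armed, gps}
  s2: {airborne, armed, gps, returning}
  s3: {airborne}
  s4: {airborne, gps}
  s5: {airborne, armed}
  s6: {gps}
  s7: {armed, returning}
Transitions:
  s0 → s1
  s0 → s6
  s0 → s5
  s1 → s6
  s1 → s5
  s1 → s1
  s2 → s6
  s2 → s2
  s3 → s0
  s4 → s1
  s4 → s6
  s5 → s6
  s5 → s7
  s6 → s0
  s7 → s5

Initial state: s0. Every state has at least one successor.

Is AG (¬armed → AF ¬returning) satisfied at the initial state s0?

States satisfying ¬armed → AF ¬returning: {s0, s1, s2, s3, s4, s5, s6, s7}.
States satisfying AG (¬armed → AF ¬returning): {s0, s1, s2, s3, s4, s5, s6, s7}.
Every state reachable from s0 satisfies ¬armed → AF ¬returning.
s0 ∈ Sat(AG (¬armed → AF ¬returning)).

Yes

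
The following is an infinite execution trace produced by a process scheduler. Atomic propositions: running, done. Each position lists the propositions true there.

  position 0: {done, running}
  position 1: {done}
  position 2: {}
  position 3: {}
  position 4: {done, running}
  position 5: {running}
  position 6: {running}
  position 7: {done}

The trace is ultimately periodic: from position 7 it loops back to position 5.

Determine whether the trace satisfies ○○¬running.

Holds

The position after 0 is 1; ○¬running is true there.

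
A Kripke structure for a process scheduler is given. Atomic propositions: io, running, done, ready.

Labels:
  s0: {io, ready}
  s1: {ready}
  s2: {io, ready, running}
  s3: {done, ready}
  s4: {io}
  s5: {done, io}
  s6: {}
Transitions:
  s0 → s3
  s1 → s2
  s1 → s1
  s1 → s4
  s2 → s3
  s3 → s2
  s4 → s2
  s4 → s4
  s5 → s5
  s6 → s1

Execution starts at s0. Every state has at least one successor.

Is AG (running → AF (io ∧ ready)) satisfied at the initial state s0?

States satisfying running → AF (io ∧ ready): {s0, s1, s2, s3, s4, s5, s6}.
States satisfying AG (running → AF (io ∧ ready)): {s0, s1, s2, s3, s4, s5, s6}.
Every state reachable from s0 satisfies running → AF (io ∧ ready).
s0 ∈ Sat(AG (running → AF (io ∧ ready))).

Yes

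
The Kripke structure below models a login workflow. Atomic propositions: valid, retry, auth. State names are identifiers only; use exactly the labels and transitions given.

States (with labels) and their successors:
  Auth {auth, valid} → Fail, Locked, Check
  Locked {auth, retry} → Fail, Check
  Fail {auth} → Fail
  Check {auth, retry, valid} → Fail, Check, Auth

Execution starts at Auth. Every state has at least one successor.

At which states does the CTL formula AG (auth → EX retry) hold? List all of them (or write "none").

States satisfying auth → EX retry: {Auth, Locked, Check}.
States satisfying AG (auth → EX retry): ∅.

none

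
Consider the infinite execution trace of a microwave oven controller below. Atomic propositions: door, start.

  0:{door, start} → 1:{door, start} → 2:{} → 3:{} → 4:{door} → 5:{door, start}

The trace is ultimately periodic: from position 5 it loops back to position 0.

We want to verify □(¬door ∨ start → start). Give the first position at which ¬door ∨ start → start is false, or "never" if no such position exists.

Check ¬door ∨ start → start at each position in order: 0 ✓, 1 ✓.
At position 2 the labels are {}, so ¬door ∨ start → start is false there. This is the first violation.

2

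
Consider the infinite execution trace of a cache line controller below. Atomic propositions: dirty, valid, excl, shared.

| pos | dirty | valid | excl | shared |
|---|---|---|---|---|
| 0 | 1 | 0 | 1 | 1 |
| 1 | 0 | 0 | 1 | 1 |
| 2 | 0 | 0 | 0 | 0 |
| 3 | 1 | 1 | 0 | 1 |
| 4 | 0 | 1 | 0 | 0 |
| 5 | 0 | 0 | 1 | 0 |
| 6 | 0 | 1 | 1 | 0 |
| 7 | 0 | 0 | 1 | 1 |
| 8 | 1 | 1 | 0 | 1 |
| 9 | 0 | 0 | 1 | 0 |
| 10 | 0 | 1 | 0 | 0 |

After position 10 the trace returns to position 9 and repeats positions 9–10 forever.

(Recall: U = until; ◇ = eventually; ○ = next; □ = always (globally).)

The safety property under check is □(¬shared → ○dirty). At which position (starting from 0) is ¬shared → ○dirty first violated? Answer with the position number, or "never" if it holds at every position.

Check ¬shared → ○dirty at each position in order: 0 ✓, 1 ✓, 2 ✓, 3 ✓.
At position 4 the labels are {valid} and the next position 5 has {excl}, so ¬shared → ○dirty is false there. This is the first violation.

4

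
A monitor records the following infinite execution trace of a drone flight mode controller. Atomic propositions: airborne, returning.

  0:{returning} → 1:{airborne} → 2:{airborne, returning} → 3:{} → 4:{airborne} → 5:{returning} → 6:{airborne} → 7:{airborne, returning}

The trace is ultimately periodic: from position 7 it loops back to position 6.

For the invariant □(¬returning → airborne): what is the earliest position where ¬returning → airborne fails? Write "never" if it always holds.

3

Check ¬returning → airborne at each position in order: 0 ✓, 1 ✓, 2 ✓.
At position 3 the labels are {}, so ¬returning → airborne is false there. This is the first violation.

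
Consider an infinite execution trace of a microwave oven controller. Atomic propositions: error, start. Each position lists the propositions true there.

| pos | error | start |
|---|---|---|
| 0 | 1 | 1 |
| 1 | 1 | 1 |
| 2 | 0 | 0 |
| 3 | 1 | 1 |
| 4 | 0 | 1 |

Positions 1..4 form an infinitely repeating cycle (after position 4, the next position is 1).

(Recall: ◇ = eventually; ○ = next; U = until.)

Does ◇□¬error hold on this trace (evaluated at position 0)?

No

□¬error is false at every position 0..4, so it never becomes true and ◇□¬error fails.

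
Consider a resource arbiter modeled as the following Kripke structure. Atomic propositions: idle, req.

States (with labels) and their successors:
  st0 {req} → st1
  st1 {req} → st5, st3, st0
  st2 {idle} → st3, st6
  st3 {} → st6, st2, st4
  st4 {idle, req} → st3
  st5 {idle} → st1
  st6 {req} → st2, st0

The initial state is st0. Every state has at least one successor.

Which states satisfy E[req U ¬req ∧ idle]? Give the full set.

States satisfying req: {st0, st1, st4, st6}.
States satisfying ¬req ∧ idle: {st2, st5}.
States satisfying E[req U ¬req ∧ idle]: {st0, st1, st2, st5, st6}.

{st0, st1, st2, st5, st6}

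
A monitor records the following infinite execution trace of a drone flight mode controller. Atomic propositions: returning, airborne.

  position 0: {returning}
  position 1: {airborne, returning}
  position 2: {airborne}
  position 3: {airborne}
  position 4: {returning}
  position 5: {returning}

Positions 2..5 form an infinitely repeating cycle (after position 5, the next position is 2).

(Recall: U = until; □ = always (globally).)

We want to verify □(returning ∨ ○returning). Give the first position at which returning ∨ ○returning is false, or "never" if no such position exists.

2

Check returning ∨ ○returning at each position in order: 0 ✓, 1 ✓.
At position 2 the labels are {airborne} and the next position 3 has {airborne}, so returning ∨ ○returning is false there. This is the first violation.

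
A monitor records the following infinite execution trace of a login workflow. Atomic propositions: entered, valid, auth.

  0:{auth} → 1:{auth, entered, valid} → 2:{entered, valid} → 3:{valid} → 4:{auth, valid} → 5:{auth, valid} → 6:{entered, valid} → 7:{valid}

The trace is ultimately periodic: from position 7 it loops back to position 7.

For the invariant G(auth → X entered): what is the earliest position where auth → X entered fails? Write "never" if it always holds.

Check auth → X entered at each position in order: 0 ✓, 1 ✓, 2 ✓, 3 ✓.
At position 4 the labels are {auth, valid} and the next position 5 has {auth, valid}, so auth → X entered is false there. This is the first violation.

4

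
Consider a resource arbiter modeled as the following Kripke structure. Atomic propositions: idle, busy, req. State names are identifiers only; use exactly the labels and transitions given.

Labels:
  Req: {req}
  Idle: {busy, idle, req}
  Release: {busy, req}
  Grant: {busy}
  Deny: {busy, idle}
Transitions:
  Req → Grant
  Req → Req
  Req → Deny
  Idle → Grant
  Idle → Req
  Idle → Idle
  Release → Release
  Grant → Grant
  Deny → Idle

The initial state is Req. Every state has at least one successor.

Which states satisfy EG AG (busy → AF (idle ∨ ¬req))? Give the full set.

States satisfying AG (busy → AF (idle ∨ ¬req)): {Req, Idle, Grant, Deny}.
States satisfying EG AG (busy → AF (idle ∨ ¬req)): {Req, Idle, Grant, Deny}.

{Req, Idle, Grant, Deny}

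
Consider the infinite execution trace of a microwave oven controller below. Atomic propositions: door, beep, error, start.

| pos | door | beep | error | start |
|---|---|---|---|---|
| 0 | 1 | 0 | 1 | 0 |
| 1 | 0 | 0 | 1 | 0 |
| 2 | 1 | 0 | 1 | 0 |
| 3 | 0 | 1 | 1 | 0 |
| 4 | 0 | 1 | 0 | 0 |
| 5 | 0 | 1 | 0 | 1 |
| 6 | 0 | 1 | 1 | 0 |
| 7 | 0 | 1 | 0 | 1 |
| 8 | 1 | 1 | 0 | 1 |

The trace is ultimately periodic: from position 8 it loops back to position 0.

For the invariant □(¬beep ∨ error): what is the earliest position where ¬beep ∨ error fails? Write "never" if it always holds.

Check ¬beep ∨ error at each position in order: 0 ✓, 1 ✓, 2 ✓, 3 ✓.
At position 4 the labels are {beep}, so ¬beep ∨ error is false there. This is the first violation.

4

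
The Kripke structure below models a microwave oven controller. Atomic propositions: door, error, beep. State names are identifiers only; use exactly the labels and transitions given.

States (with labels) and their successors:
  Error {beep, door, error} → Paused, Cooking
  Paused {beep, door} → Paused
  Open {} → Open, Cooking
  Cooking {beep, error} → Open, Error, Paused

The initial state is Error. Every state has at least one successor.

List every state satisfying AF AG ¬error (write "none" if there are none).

{Paused}

States satisfying AG ¬error: {Paused}.
States satisfying AF AG ¬error: {Paused}.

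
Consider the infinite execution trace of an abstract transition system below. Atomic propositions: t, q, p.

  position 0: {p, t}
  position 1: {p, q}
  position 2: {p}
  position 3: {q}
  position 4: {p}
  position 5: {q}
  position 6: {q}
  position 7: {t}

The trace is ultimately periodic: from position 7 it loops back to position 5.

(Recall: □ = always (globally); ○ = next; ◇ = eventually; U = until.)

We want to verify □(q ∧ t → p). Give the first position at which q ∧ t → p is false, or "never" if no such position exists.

q ∧ t → p holds at every position 0..7, and those are all the positions the trace ever visits, so the invariant □(q ∧ t → p) is never violated.

never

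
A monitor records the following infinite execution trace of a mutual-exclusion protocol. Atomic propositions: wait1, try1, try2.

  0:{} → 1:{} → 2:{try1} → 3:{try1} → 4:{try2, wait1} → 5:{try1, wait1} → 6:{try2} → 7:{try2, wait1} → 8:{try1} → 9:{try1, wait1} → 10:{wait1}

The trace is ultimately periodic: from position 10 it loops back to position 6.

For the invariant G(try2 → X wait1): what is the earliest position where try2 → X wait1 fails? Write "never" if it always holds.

Check try2 → X wait1 at each position in order: 0 ✓, 1 ✓, 2 ✓, 3 ✓, 4 ✓, 5 ✓, 6 ✓.
At position 7 the labels are {try2, wait1} and the next position 8 has {try1}, so try2 → X wait1 is false there. This is the first violation.

7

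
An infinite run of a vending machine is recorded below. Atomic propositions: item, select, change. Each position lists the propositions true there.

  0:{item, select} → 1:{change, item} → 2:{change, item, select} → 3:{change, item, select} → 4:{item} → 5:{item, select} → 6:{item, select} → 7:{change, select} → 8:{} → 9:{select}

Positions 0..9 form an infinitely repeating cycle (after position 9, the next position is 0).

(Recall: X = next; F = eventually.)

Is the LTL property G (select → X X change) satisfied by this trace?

select → X X change must hold at every position from 0 onward. It fails at position 2, so G (select → X X change) is false.
Positions where select holds: 0, 2, 3, 5, 6, 7, 9.
Check X X change at each: 0→ok, 2→fails, 3→fails, 5→ok, 6→fails, 7→fails, 9→ok.

Does not hold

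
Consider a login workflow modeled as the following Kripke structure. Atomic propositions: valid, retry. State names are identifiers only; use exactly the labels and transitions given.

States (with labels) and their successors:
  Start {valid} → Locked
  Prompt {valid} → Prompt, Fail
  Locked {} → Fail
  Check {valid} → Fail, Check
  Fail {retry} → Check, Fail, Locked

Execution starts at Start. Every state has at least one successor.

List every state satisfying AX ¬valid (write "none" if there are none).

{Start, Locked}

States satisfying ¬valid: {Locked, Fail}.
States satisfying AX ¬valid: {Start, Locked}.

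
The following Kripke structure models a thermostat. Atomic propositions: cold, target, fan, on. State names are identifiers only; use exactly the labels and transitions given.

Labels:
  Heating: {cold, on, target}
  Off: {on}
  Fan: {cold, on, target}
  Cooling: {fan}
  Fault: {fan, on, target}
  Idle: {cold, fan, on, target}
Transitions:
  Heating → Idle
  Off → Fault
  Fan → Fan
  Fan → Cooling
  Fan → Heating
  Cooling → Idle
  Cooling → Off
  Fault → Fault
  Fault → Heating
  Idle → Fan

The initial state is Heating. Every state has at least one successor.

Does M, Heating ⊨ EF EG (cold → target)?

Holds

States satisfying EG (cold → target): {Heating, Off, Fan, Cooling, Fault, Idle}.
States satisfying EF EG (cold → target): {Heating, Off, Fan, Cooling, Fault, Idle}.
Some path from Heating reaches a state where EG (cold → target) holds.
Heating ∈ Sat(EF EG (cold → target)).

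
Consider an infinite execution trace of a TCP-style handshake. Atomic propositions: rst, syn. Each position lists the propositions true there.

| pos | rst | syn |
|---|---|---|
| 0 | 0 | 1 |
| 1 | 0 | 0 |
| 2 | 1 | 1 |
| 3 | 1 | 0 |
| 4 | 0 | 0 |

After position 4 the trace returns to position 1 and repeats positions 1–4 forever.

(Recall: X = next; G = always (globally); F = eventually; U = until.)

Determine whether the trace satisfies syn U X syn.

Holds

Walking from position 0: X syn first holds at position 1, and syn holds at every earlier position along the way, so syn U X syn holds.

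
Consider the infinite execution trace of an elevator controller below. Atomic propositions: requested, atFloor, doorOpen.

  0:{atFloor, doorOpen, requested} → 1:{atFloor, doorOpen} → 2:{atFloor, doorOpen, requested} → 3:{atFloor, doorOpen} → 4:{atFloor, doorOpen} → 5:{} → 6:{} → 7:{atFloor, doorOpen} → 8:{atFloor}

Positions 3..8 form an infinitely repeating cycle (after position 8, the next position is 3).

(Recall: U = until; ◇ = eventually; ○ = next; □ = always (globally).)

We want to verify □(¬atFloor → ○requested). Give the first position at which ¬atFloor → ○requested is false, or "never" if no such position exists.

5

Check ¬atFloor → ○requested at each position in order: 0 ✓, 1 ✓, 2 ✓, 3 ✓, 4 ✓.
At position 5 the labels are {} and the next position 6 has {}, so ¬atFloor → ○requested is false there. This is the first violation.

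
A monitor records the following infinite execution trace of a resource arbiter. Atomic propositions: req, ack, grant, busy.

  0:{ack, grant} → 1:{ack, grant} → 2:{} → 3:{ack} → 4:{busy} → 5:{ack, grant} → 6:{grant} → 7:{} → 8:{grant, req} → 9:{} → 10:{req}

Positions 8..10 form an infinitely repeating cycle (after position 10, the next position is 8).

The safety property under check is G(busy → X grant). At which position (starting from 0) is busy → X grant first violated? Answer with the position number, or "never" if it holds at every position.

busy → X grant holds at every position 0..10, and those are all the positions the trace ever visits, so the invariant G(busy → X grant) is never violated.

never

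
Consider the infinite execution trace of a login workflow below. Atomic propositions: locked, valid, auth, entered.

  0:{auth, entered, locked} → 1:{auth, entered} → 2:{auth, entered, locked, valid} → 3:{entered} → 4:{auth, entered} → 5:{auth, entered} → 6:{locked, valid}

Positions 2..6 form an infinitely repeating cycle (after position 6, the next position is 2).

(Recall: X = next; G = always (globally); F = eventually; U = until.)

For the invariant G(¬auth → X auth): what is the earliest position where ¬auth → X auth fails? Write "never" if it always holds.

never

¬auth → X auth holds at every position 0..6, and those are all the positions the trace ever visits, so the invariant G(¬auth → X auth) is never violated.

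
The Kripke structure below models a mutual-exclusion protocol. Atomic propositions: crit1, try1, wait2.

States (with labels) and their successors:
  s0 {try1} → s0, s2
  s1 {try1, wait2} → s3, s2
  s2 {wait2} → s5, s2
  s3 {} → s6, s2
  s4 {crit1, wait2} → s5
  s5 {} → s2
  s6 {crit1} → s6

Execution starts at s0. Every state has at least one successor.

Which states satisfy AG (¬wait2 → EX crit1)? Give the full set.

States satisfying ¬wait2 → EX crit1: {s1, s2, s3, s4, s6}.
States satisfying AG (¬wait2 → EX crit1): {s6}.

{s6}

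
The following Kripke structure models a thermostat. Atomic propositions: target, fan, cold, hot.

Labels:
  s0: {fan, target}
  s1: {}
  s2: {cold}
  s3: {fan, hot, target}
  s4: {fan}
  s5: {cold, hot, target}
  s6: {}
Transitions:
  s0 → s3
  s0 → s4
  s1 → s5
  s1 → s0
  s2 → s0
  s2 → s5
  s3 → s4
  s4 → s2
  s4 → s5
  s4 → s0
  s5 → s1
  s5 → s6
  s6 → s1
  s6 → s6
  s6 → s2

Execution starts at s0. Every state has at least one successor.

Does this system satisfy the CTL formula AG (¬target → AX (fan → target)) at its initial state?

Yes

States satisfying ¬target → AX (fan → target): {s0, s1, s2, s3, s4, s5, s6}.
States satisfying AG (¬target → AX (fan → target)): {s0, s1, s2, s3, s4, s5, s6}.
Every state reachable from s0 satisfies ¬target → AX (fan → target).
s0 ∈ Sat(AG (¬target → AX (fan → target))).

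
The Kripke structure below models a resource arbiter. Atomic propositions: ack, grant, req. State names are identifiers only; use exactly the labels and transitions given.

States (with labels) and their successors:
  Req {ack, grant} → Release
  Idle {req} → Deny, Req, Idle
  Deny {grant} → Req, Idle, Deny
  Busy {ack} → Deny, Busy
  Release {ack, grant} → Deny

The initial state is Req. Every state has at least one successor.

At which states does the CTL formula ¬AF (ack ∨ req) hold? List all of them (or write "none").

{Deny}

States satisfying ack ∨ req: {Req, Idle, Busy, Release}.
States satisfying AF (ack ∨ req): {Req, Idle, Busy, Release}.
States satisfying ¬AF (ack ∨ req): {Deny}.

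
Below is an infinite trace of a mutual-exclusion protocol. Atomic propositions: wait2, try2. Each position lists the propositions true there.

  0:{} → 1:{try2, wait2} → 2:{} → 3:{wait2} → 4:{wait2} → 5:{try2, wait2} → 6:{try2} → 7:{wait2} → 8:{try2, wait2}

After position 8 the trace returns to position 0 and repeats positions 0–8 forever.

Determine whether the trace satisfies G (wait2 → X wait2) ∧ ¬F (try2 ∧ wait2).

Violated

wait2 → X wait2 must hold at every position from 0 onward. It fails at position 1, so G (wait2 → X wait2) is false.
Positions where wait2 holds: 1, 3, 4, 5, 7, 8.
Check X wait2 at each: 1→fails, 3→ok, 4→ok, 5→fails, 7→ok, 8→fails.
At position 0: G (wait2 → X wait2) is false; ¬F (try2 ∧ wait2) is false; so G (wait2 → X wait2) ∧ ¬F (try2 ∧ wait2) is false.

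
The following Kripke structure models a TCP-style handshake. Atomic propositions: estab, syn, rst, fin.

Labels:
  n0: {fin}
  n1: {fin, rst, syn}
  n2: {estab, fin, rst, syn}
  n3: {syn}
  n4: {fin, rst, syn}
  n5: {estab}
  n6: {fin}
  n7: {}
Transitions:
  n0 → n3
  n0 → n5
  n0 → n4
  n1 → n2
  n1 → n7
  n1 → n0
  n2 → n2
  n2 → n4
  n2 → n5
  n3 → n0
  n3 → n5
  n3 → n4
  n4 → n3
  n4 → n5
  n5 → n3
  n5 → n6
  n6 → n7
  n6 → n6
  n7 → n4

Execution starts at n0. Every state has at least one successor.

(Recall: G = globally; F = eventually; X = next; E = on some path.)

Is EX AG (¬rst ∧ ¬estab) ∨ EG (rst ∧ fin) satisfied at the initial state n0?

States satisfying AG (¬rst ∧ ¬estab): ∅.
States satisfying EX AG (¬rst ∧ ¬estab): ∅.
States satisfying rst ∧ fin: {n1, n2, n4}.
States satisfying EG (rst ∧ fin): {n1, n2}.
States satisfying EX AG (¬rst ∧ ¬estab) ∨ EG (rst ∧ fin): {n1, n2}.
n0 ∉ Sat(EX AG (¬rst ∧ ¬estab) ∨ EG (rst ∧ fin)).

No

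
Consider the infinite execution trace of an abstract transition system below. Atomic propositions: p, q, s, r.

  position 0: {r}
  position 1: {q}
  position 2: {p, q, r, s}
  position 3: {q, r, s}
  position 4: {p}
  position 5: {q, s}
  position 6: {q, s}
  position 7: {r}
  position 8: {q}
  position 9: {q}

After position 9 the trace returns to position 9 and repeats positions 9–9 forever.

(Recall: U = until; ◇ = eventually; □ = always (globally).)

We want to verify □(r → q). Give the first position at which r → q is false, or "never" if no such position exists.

At position 0 the labels are {r}, so r → q is false there. This is the first violation.

0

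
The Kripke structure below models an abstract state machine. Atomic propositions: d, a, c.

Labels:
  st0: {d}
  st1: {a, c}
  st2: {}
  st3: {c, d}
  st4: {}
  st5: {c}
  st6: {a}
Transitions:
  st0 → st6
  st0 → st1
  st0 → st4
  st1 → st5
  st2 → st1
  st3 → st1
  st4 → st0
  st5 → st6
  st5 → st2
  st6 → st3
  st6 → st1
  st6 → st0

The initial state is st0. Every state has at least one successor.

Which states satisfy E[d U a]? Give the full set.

States satisfying d: {st0, st3}.
States satisfying a: {st1, st6}.
States satisfying E[d U a]: {st0, st1, st3, st6}.

{st0, st1, st3, st6}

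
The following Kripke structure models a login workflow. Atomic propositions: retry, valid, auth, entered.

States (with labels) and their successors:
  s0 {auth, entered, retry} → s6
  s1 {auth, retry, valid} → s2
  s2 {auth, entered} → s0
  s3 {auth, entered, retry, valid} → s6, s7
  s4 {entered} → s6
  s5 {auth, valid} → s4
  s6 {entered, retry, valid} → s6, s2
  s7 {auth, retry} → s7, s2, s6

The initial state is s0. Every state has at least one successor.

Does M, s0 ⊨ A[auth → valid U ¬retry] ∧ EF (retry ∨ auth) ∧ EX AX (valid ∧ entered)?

States satisfying auth → valid: {s1, s3, s4, s5, s6}.
States satisfying ¬retry: {s2, s4, s5}.
States satisfying A[auth → valid U ¬retry]: {s1, s2, s4, s5}.
States satisfying retry ∨ auth: {s0, s1, s2, s3, s5, s6, s7}.
States satisfying EF (retry ∨ auth): {s0, s1, s2, s3, s4, s5, s6, s7}.
States satisfying A[auth → valid U ¬retry] ∧ EF (retry ∨ auth): {s1, s2, s4, s5}.
States satisfying AX (valid ∧ entered): {s0, s4}.
States satisfying EX AX (valid ∧ entered): {s2, s5}.
States satisfying A[auth → valid U ¬retry] ∧ EF (retry ∨ auth) ∧ EX AX (valid ∧ entered): {s2, s5}.
s0 ∉ Sat(A[auth → valid U ¬retry] ∧ EF (retry ∨ auth) ∧ EX AX (valid ∧ entered)).

Does not hold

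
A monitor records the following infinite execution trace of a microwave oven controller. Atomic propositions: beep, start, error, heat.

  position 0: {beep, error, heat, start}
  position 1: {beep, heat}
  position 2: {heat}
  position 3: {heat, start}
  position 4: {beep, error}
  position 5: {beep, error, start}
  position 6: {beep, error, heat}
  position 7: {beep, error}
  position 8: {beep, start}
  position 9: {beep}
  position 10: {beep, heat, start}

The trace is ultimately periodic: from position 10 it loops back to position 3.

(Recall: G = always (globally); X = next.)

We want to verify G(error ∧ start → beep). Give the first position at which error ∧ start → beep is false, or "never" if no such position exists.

error ∧ start → beep holds at every position 0..10, and those are all the positions the trace ever visits, so the invariant G(error ∧ start → beep) is never violated.

never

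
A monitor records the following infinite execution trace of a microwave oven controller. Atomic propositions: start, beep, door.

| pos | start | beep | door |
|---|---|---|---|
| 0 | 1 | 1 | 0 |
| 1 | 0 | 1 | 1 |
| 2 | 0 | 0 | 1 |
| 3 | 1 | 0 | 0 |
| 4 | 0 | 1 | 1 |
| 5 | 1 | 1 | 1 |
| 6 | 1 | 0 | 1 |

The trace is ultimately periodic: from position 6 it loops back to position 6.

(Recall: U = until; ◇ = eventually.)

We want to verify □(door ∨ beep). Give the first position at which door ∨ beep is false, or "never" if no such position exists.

3

Check door ∨ beep at each position in order: 0 ✓, 1 ✓, 2 ✓.
At position 3 the labels are {start}, so door ∨ beep is false there. This is the first violation.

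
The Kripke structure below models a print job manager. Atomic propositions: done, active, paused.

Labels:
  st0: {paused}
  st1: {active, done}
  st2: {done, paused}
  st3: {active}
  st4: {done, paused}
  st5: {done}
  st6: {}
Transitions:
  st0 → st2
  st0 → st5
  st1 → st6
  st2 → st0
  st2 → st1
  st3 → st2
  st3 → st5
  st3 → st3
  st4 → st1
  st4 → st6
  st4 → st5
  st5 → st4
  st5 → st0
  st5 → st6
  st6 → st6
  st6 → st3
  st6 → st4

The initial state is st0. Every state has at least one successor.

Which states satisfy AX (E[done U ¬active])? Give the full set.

States satisfying E[done U ¬active]: {st0, st1, st2, st4, st5, st6}.
States satisfying AX (E[done U ¬active]): {st0, st1, st2, st4, st5}.

{st0, st1, st2, st4, st5}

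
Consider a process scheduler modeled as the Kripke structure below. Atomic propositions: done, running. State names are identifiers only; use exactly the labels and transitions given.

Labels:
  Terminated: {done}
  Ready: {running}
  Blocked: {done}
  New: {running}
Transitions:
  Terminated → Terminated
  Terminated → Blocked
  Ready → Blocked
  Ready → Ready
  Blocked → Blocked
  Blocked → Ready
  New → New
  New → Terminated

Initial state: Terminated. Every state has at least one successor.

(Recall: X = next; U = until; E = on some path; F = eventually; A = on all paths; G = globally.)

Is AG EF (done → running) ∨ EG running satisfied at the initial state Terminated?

Holds

States satisfying EF (done → running): {Terminated, Ready, Blocked, New}.
States satisfying AG EF (done → running): {Terminated, Ready, Blocked, New}.
States satisfying running: {Ready, New}.
States satisfying EG running: {Ready, New}.
States satisfying AG EF (done → running) ∨ EG running: {Terminated, Ready, Blocked, New}.
Terminated ∈ Sat(AG EF (done → running) ∨ EG running).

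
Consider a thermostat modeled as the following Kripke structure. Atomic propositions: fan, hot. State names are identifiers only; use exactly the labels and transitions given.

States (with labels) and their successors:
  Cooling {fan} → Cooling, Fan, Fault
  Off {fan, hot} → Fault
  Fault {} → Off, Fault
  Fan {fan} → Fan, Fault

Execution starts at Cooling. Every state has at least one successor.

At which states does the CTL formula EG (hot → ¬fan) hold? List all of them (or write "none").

States satisfying hot → ¬fan: {Cooling, Fault, Fan}.
States satisfying EG (hot → ¬fan): {Cooling, Fault, Fan}.

{Cooling, Fault, Fan}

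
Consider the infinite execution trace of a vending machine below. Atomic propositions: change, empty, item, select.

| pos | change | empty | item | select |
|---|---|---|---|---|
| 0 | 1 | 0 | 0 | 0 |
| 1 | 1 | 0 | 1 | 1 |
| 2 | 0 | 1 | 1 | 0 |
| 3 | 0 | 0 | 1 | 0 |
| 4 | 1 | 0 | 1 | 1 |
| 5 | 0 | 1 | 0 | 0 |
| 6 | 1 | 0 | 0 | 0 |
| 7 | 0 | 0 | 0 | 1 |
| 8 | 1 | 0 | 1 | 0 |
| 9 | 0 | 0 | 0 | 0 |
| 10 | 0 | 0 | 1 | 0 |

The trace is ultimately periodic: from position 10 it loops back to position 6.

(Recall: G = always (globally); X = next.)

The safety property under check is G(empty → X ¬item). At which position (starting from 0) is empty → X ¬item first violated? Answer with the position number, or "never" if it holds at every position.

2

Check empty → X ¬item at each position in order: 0 ✓, 1 ✓.
At position 2 the labels are {empty, item} and the next position 3 has {item}, so empty → X ¬item is false there. This is the first violation.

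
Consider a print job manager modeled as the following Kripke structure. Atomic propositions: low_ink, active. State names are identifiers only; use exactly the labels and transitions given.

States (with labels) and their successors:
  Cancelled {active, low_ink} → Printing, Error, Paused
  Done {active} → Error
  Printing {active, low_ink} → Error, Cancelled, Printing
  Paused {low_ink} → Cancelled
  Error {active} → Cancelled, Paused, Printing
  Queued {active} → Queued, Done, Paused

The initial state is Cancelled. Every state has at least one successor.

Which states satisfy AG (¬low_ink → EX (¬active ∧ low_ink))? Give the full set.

States satisfying ¬low_ink → EX (¬active ∧ low_ink): {Cancelled, Printing, Paused, Error, Queued}.
States satisfying AG (¬low_ink → EX (¬active ∧ low_ink)): {Cancelled, Printing, Paused, Error}.

{Cancelled, Printing, Paused, Error}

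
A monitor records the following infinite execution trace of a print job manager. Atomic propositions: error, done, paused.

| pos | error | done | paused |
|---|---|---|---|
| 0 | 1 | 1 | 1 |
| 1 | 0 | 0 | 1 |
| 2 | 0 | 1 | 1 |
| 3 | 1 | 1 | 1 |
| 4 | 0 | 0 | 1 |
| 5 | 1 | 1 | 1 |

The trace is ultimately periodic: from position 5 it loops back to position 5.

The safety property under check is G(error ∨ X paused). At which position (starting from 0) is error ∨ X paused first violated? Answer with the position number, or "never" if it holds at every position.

error ∨ X paused holds at every position 0..5, and those are all the positions the trace ever visits, so the invariant G(error ∨ X paused) is never violated.

never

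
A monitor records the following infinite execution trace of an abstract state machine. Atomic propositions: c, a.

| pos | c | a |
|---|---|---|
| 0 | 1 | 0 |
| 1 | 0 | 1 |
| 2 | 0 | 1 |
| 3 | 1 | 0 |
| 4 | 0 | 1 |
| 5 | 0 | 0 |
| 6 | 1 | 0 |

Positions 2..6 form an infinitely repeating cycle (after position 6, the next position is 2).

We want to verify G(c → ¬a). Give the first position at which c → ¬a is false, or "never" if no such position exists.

never

c → ¬a holds at every position 0..6, and those are all the positions the trace ever visits, so the invariant G(c → ¬a) is never violated.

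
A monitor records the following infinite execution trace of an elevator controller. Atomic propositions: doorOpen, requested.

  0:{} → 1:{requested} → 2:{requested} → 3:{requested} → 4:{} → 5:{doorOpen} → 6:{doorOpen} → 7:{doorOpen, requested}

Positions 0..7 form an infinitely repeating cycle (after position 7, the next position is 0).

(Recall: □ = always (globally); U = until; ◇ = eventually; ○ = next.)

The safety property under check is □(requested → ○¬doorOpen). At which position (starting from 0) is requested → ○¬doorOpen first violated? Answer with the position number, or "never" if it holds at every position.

never

requested → ○¬doorOpen holds at every position 0..7, and those are all the positions the trace ever visits, so the invariant □(requested → ○¬doorOpen) is never violated.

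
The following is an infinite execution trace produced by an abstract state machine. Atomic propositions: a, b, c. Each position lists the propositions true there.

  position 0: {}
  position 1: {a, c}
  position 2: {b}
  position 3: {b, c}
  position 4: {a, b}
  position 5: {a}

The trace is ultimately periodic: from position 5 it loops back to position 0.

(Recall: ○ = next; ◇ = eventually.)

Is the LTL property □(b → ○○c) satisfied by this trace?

b → ○○c must hold at every position from 0 onward. It fails at position 2, so □(b → ○○c) is false.
Positions where b holds: 2, 3, 4.
Check ○○c at each: 2→fails, 3→fails, 4→fails.

Violated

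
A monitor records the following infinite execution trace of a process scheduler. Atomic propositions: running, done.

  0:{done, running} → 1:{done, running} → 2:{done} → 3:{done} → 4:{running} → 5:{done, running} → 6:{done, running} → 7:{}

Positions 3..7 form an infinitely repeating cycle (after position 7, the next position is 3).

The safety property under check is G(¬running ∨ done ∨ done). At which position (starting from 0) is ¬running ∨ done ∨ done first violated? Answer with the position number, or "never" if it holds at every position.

Check ¬running ∨ done ∨ done at each position in order: 0 ✓, 1 ✓, 2 ✓, 3 ✓.
At position 4 the labels are {running}, so ¬running ∨ done ∨ done is false there. This is the first violation.

4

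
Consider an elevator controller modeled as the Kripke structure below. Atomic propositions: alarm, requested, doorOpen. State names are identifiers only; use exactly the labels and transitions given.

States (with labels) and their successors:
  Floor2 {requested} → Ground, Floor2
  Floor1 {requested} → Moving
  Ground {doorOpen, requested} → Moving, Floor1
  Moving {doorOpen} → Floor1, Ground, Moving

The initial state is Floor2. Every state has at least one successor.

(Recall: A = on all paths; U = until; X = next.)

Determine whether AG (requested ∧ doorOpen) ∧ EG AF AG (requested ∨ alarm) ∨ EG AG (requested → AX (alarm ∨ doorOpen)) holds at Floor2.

Does not hold

States satisfying requested ∧ doorOpen: {Ground}.
States satisfying AG (requested ∧ doorOpen): ∅.
States satisfying AF AG (requested ∨ alarm): ∅.
States satisfying EG AF AG (requested ∨ alarm): ∅.
States satisfying AG (requested → AX (alarm ∨ doorOpen)): ∅.
States satisfying EG AG (requested → AX (alarm ∨ doorOpen)): ∅.
States satisfying AG (requested ∧ doorOpen) ∧ EG AF AG (requested ∨ alarm) ∨ EG AG (requested → AX (alarm ∨ doorOpen)): ∅.
Floor2 ∉ Sat(AG (requested ∧ doorOpen) ∧ EG AF AG (requested ∨ alarm) ∨ EG AG (requested → AX (alarm ∨ doorOpen))).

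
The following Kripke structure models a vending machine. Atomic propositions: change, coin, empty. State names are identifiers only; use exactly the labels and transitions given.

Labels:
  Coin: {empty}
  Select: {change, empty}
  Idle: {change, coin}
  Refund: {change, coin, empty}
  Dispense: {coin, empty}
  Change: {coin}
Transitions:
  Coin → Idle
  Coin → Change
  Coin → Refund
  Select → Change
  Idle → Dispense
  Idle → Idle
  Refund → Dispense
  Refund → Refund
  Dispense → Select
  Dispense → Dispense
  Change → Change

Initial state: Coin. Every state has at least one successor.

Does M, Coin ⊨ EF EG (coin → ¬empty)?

States satisfying EG (coin → ¬empty): {Coin, Select, Idle, Change}.
States satisfying EF EG (coin → ¬empty): {Coin, Select, Idle, Refund, Dispense, Change}.
Some path from Coin reaches a state where EG (coin → ¬empty) holds.
Coin ∈ Sat(EF EG (coin → ¬empty)).

Satisfied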